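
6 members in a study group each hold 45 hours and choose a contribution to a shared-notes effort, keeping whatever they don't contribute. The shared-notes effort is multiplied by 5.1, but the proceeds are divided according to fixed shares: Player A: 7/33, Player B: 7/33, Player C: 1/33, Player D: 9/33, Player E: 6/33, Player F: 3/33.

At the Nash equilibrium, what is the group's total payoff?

823.50 hours

A player with share s gets back 5.1·s per unit contributed, so full contribution is dominant for anyone with s > 1/5.1 = 0.1961 and zero contribution is dominant for anyone below.
The shares above 0.1961 belong to Player A, Player B and Player D, contributing 45 each; the remaining 3 contribute 0. Total contributed: 135.
The shared-notes effort pays out 5.1 × 135 = 688.50 in total (split across the unequal shares, but the aggregate is all that matters for the group sum).
The 3 free-riders keep 45 each, adding 135. Group total = 135 + 688.50 = 823.50.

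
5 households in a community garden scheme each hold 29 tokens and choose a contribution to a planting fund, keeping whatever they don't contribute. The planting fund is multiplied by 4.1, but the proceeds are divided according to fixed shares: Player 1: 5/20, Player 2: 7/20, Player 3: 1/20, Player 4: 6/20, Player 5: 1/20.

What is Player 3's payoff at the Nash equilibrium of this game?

46.84 tokens

For player j, contributing a unit is worthwhile iff 4.1 × (j's share) ≥ 1, i.e. iff j's share is at least 0.2439.
Player 1, Player 2 and Player 4 are above the threshold, contributing 29 each; the remaining 2 contribute 0. Total contributed: 87.
Player 3 keeps 29 and receives 4.1 × 87 × 1/20 = 17.84 from the planting fund, for a payoff of 46.84.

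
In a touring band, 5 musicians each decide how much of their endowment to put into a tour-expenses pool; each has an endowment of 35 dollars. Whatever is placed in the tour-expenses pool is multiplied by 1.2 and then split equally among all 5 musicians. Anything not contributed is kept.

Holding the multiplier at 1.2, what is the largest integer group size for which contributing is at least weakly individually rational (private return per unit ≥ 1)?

1

Private return per unit is 1.2/(group size), which is ≥ 1 whenever the group size is ≤ 1.2.
The largest such integer is 1.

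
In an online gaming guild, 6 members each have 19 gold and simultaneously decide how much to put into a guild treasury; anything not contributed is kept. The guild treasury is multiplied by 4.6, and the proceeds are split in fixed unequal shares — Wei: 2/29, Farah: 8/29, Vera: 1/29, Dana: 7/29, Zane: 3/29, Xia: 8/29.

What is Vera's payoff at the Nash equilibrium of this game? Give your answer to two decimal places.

28.04 gold

A player with share s gets back 4.6·s per unit contributed, so full contribution is dominant for anyone with s > 1/4.6 = 0.2174 and zero contribution is dominant for anyone below.
Farah, Dana and Xia clear that bar, contributing 19 each; the remaining 3 contribute 0. Total contributed: 57.
Vera keeps 19 and receives 4.6 × 57 × 1/29 = 9.04 from the guild treasury, for a payoff of 28.04.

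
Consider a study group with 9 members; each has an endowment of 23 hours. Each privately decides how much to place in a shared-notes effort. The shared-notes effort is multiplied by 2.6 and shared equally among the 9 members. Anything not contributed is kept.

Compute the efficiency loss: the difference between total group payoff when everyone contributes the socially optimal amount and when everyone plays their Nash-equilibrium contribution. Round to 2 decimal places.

331.20 hours

Each contributed unit returns 2.6/9 = 0.2889 to its contributor — below 1 — so contributing 0 is dominant for every player. At the Nash equilibrium everyone keeps their 23, and the group total is 9 × 23 = 207.
Each contributed unit returns 2.600 to the group as a whole (0.2889 to each of 9 players), which exceeds 1, so the social optimum is full contribution: group total = 2.600 × 207 = 538.20.
Efficiency loss = 538.20 − 207 = 331.20.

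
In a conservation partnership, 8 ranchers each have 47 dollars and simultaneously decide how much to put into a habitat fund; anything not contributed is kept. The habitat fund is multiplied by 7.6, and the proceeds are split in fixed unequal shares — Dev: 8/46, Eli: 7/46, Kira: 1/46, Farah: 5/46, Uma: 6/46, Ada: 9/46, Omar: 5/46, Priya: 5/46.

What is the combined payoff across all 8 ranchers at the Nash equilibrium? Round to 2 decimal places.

Player j's private return per contributed unit is 7.6 × (j's share). Contributing is weakly dominant for j when that share is at least 1/7.6 = 0.1316, and contributing 0 is dominant otherwise.
Dev, Eli and Ada clear that bar, contributing 47 each; the remaining 5 contribute 0. Total contributed: 141.
The habitat fund pays out 7.6 × 141 = 1071.60 in total (split across the unequal shares, but the aggregate is all that matters for the group sum).
The 5 free-riders keep 47 each, adding 235. Group total = 235 + 1071.60 = 1306.60.

1306.60 dollars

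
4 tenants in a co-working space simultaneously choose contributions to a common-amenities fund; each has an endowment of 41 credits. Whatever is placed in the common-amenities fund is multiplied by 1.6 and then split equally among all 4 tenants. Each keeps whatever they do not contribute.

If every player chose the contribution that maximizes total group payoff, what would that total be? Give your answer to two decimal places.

262.40 credits

Each contributed unit returns 1.600 to the group as a whole (0.4000 to each of 4 players), which exceeds 1, so the social optimum is full contribution: group total = 1.600 × 164 = 262.40.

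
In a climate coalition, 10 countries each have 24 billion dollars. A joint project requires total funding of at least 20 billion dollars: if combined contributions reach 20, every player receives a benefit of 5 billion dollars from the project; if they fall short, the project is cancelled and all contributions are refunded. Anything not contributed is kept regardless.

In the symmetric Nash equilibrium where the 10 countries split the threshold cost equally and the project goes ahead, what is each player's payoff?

Equal share of the threshold: 20/10 = 2.
At this profile no one gains by cutting their contribution: any cut drops the total below 20, the project is cancelled, contributions are refunded, and the deviator ends with 24, which is less than 24 − 2 + 5 = 27. Contributing more than 2 just wastes the excess. So contributing exactly 2 is a best response.
Each player's payoff: 24 − 2 + 5 = 27.

27 billion dollars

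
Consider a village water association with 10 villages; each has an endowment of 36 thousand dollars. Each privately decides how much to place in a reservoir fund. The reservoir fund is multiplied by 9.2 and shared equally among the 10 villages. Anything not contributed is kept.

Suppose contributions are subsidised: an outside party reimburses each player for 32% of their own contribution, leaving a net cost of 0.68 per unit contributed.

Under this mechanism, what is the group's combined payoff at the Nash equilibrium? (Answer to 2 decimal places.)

3427.20 thousand dollars

The effective private return per unit is now (9.2/10) / 0.68 = 1.3529 > 1, so every player's dominant strategy flips to full contribution.
So the Nash equilibrium is full contribution by all 10; the group earns 10 × (36 × 0.32 + 9.2 × 36) = 3427.20.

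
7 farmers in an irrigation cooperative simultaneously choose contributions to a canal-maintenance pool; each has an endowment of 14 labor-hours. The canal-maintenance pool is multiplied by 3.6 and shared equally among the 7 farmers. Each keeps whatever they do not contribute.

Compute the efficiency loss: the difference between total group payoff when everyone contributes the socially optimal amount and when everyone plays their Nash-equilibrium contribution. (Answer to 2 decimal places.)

254.80 labor-hours

Each contributed unit returns 3.6/7 = 0.5143 to its contributor — below 1 — so contributing 0 is dominant for every player. At the Nash equilibrium everyone keeps their 14, and the group total is 7 × 14 = 98.
Each contributed unit returns 3.600 to the group as a whole (0.5143 to each of 7 players), which exceeds 1, so the social optimum is full contribution: group total = 3.600 × 98 = 352.80.
Efficiency loss = 352.80 − 98 = 254.80.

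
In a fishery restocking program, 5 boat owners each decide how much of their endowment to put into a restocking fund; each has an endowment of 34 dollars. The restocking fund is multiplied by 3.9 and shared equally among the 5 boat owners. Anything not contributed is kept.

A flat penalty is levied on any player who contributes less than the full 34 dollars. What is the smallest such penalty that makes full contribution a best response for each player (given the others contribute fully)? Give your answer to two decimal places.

Given the others contribute fully, the best deviation is to contribute 0 (any partial contribution still incurs the fine and gives up units whose private return 0.7800 is below 1).
Deviating from 34 to 0 saves 34 dollars but forfeits the deviator's share of the drop in the restocking fund: 3.9/5 × 34 = 26.52.
So the deviation gain is 34 − 26.52 = 7.48, and the fine must be at least 7.48 dollars to wipe it out.

7.48 dollars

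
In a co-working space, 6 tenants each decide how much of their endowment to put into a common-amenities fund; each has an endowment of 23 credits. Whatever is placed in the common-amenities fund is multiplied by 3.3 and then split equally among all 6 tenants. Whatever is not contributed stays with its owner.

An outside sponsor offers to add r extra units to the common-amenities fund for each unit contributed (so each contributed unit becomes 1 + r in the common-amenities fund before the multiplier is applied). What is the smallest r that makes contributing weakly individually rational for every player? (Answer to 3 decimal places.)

0.818

With matching at rate r, one contributed unit becomes (1 + r) in the common-amenities fund and returns 3.3 × (1 + r) / 6 to the contributor.
Setting this equal to 1: 1 + r = 6/3.3 = 1.8182.
So the minimum matching rate is r = 1.8182 − 1 = 0.818.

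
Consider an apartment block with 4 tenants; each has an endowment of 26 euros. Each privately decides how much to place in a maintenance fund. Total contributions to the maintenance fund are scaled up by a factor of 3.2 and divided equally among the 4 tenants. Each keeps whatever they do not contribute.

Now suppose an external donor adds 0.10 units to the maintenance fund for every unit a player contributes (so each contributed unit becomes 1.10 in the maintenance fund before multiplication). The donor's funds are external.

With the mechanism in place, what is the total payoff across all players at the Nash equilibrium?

104.00 euros

Even with the mechanism, each unit contributed returns only 3.2 × 1.10 / 4 = 0.8800 per unit of net cost, so contributing nothing is still dominant.
Everyone keeps their endowment and the group total is 4 × 26 = 104.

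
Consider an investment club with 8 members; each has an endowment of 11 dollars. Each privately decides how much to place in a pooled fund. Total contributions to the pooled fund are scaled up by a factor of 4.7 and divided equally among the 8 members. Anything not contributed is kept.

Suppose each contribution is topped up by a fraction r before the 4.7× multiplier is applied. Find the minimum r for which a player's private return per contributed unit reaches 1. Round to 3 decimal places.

With matching at rate r, one contributed unit becomes (1 + r) in the pooled fund and returns 4.7 × (1 + r) / 8 to the contributor.
Setting this equal to 1: 1 + r = 8/4.7 = 1.7021.
So the minimum matching rate is r = 1.7021 − 1 = 0.702.

0.702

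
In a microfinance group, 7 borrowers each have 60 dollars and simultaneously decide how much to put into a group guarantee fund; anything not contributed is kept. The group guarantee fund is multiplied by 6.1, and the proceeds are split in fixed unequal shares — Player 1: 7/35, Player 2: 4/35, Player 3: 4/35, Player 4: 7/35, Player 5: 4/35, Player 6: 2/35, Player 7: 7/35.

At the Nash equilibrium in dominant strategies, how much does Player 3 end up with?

For player j, contributing a unit is worthwhile iff 6.1 × (j's share) ≥ 1, i.e. iff j's share is at least 0.1639.
Player 1, Player 4 and Player 7 are above the threshold, contributing 60 each; the remaining 4 contribute 0. Total contributed: 180.
Player 3 keeps 60 and receives 6.1 × 180 × 4/35 = 125.49 from the group guarantee fund, for a payoff of 185.49.

185.49 dollars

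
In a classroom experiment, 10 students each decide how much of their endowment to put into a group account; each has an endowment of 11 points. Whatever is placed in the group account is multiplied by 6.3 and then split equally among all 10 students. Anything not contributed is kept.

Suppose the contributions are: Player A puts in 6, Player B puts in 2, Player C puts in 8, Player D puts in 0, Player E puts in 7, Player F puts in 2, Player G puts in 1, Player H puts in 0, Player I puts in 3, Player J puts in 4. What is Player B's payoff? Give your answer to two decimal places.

Total contributed: 6 + 2 + 8 + 0 + 7 + 2 + 1 + 0 + 3 + 4 = 33.
Each receives 6.3 × 33 / 10 = 20.79 from the group account.
Player B keeps 11 − 2 = 9, so Player B's payoff is 9 + 20.79 = 29.79.

29.79 points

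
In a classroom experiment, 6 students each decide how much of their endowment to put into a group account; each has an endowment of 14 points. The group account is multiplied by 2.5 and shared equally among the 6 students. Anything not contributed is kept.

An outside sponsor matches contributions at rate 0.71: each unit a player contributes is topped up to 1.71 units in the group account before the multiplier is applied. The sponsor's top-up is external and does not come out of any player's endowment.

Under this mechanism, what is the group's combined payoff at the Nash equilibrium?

The effective private return is 2.5 × 1.71 / 6 = 0.7125, which is still under 1, so the mechanism doesn't change anyone's dominant strategy: zero contribution.
At the Nash equilibrium no one contributes; group total payoff = 6 × 14 = 84.

84.00 points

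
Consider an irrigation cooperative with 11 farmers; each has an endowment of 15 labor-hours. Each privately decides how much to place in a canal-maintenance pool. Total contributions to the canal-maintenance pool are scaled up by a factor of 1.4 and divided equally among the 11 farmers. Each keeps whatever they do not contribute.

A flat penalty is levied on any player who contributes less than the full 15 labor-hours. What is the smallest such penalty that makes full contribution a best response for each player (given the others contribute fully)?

13.09 labor-hours

Given the others contribute fully, the best deviation is to contribute 0 (any partial contribution still incurs the fine and gives up units whose private return 0.1273 is below 1).
Deviating from 15 to 0 saves 15 labor-hours but forfeits the deviator's share of the drop in the canal-maintenance pool: 1.4/11 × 15 = 1.91.
So the deviation gain is 15 − 1.91 = 13.09, and the fine must be at least 13.09 labor-hours to wipe it out.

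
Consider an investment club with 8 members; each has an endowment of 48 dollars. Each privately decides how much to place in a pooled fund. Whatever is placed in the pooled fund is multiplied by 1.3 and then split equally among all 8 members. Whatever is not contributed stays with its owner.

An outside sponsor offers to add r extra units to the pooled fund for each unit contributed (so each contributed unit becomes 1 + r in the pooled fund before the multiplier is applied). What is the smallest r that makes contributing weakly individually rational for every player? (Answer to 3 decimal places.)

5.154

With matching at rate r, one contributed unit becomes (1 + r) in the pooled fund and returns 1.3 × (1 + r) / 8 to the contributor.
Setting this equal to 1: 1 + r = 8/1.3 = 6.1538.
So the minimum matching rate is r = 6.1538 − 1 = 5.154.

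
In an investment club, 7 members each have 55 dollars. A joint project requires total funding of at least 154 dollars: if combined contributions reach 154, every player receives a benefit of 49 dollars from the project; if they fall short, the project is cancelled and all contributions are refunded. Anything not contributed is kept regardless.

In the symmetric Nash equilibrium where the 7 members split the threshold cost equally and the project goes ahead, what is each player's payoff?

Equal share of the threshold: 154/7 = 22.
At this profile no one gains by cutting their contribution: any cut drops the total below 154, the project is cancelled, contributions are refunded, and the deviator ends with 55, which is less than 55 − 22 + 49 = 82. Contributing more than 22 just wastes the excess. So contributing exactly 22 is a best response.
Each player's payoff: 55 − 22 + 49 = 82.

82 dollars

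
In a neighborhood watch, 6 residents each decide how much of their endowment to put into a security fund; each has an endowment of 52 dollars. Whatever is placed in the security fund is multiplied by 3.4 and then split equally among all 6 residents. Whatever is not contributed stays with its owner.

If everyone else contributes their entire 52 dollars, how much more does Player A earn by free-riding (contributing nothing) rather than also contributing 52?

Switching from a contribution of 52 to 0 lets Player A keep an extra 52 dollars, but lowers the security fund by 52, which costs Player A their own share of that drop: 3.4/6 × 52 = 29.47.
Net gain = 52 − 29.47 = 22.53. The private return per contributed unit (0.5667) is below 1, so free-riding is indeed the best response regardless of what the others do.

22.53 dollars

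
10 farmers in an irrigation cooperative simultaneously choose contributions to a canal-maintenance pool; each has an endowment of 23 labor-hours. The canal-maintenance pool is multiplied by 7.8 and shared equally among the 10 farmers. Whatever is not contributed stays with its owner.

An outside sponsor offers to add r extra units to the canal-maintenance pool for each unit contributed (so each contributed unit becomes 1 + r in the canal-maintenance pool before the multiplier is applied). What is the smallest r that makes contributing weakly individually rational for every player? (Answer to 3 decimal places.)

With matching at rate r, one contributed unit becomes (1 + r) in the canal-maintenance pool and returns 7.8 × (1 + r) / 10 to the contributor.
Setting this equal to 1: 1 + r = 10/7.8 = 1.2821.
So the minimum matching rate is r = 1.2821 − 1 = 0.282.

0.282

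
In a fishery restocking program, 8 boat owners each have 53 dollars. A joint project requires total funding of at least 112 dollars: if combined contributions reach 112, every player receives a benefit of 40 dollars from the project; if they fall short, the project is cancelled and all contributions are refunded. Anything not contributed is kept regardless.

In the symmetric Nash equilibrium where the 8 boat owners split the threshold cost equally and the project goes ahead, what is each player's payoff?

Equal share of the threshold: 112/8 = 14.
At this profile no one gains by cutting their contribution: any cut drops the total below 112, the project is cancelled, contributions are refunded, and the deviator ends with 53, which is less than 53 − 14 + 40 = 79. Contributing more than 14 just wastes the excess. So contributing exactly 14 is a best response.
Each player's payoff: 53 − 14 + 40 = 79.

79 dollars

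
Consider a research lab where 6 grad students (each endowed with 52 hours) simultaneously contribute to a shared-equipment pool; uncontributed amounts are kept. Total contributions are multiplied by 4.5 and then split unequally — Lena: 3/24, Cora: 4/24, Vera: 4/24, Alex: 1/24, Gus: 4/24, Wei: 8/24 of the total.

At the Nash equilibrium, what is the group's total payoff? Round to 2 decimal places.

494.00 hours

Player j's private return per contributed unit is 4.5 × (j's share). Contributing is weakly dominant for j when that share is at least 1/4.5 = 0.2222, and contributing 0 is dominant otherwise.
Only Wei (8/24) clears that bar, contributing 52; the remaining 5 contribute 0. Total contributed: 52.
The shared-equipment pool pays out 4.5 × 52 = 234.00 in total (split across the unequal shares, but the aggregate is all that matters for the group sum).
The 5 free-riders keep 52 each, adding 260. Group total = 260 + 234.00 = 494.00.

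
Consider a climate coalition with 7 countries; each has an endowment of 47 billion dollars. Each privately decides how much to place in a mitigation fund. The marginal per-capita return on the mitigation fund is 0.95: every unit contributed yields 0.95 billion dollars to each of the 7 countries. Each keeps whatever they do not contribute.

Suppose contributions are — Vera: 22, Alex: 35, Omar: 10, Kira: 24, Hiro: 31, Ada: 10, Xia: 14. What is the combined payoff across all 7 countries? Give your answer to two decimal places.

Total contributed: 22 + 35 + 10 + 24 + 31 + 10 + 14 = 146; total kept: 7 × 47 − 146 = 183.
The mitigation fund pays out 0.95 × 7 × 146 = 970.90 in aggregate.
Group total = 183 + 970.90 = 1153.90.

1153.90 billion dollars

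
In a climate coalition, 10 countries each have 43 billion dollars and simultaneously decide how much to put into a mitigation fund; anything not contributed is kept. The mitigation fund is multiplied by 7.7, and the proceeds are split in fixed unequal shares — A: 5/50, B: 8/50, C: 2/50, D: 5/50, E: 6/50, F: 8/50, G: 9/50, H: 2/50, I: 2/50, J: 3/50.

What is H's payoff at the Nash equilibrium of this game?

A player with share s gets back 7.7·s per unit contributed, so full contribution is dominant for anyone with s > 1/7.7 = 0.1299 and zero contribution is dominant for anyone below.
The shares above 0.1299 belong to B, F and G, contributing 43 each; the remaining 7 contribute 0. Total contributed: 129.
H keeps 43 and receives 7.7 × 129 × 2/50 = 39.73 from the mitigation fund, for a payoff of 82.73.

82.73 billion dollars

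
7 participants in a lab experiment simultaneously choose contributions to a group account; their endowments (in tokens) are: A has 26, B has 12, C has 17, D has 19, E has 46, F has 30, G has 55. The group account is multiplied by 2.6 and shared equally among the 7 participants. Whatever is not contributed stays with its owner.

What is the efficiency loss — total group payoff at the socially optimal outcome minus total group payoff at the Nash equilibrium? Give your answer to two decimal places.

The private return per contributed unit is 2.6/7 = 0.3714 < 1 for every player regardless of endowment, so the Nash equilibrium is zero contribution and the group total is Σ E_j = 26 + 12 + 17 + 19 + 46 + 30 + 55 = 205.
Each contributed unit returns 2.600 to the group, so the social optimum is full contribution by everyone: group total = 2.600 × 205 = 533.00.
Efficiency loss = (2.600 − 1) × 205 = 328.00.

328.00 tokens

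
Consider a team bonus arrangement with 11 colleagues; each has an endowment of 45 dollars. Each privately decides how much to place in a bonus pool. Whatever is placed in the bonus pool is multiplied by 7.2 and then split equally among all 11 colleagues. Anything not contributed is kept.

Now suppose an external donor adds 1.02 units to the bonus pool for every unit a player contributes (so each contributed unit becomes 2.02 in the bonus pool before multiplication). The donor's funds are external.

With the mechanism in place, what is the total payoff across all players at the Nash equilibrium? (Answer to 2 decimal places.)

7199.28 dollars

Under the mechanism each unit contributed yields 7.2 × 2.02 / 11 = 1.3222 back to its contributor per unit of net cost, which exceeds 1, making full contribution the dominant choice for everyone.
At the Nash equilibrium everyone contributes 45. Group total payoff = 7.2 × 2.02 × 495 = 7199.28.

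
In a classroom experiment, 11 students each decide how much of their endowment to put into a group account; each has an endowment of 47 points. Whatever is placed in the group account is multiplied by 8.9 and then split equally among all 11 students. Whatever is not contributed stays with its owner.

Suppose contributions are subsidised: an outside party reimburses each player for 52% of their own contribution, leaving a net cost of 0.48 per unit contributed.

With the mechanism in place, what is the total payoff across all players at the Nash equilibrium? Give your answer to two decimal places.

4870.14 points

With the mechanism, a contributed unit returns (8.9/11) / 0.48 = 1.6856 per unit of net cost to the contributor — now above 1 — so contributing fully is weakly dominant for every player.
At the Nash equilibrium everyone contributes 47. Group total payoff = 11 × (47 × 0.52 + 8.9 × 47) = 4870.14.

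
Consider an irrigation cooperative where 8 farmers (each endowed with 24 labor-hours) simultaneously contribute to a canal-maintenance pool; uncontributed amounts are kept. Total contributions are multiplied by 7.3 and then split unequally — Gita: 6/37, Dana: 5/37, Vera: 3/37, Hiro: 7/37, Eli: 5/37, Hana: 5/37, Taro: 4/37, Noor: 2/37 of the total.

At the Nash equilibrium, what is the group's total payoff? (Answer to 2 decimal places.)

Player j's private return per contributed unit is 7.3 × (j's share). Contributing is weakly dominant for j when that share is at least 1/7.3 = 0.1370, and contributing 0 is dominant otherwise.
Gita and Hiro clear that bar, contributing 24 each; the remaining 6 contribute 0. Total contributed: 48.
The canal-maintenance pool pays out 7.3 × 48 = 350.40 in total (split across the unequal shares, but the aggregate is all that matters for the group sum).
The 6 free-riders keep 24 each, adding 144. Group total = 144 + 350.40 = 494.40.

494.40 labor-hours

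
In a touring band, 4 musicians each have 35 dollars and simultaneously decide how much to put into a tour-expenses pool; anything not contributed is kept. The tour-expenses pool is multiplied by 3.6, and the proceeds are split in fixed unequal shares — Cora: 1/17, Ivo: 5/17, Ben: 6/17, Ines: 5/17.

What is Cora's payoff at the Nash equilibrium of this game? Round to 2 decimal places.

57.24 dollars

A player with share s gets back 3.6·s per unit contributed, so full contribution is dominant for anyone with s > 1/3.6 = 0.2778 and zero contribution is dominant for anyone below.
The shares above 0.2778 belong to Ivo, Ben and Ines, contributing 35 each; the remaining 1 contribute 0. Total contributed: 105.
Cora keeps 35 and receives 3.6 × 105 × 1/17 = 22.24 from the tour-expenses pool, for a payoff of 57.24.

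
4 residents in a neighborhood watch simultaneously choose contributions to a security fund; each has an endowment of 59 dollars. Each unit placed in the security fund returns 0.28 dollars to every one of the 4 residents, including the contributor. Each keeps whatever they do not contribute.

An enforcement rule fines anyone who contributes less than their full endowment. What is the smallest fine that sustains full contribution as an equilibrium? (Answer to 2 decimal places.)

Given the others contribute fully, the best deviation is to contribute 0 (any partial contribution still incurs the fine and gives up units whose private return 0.28 is below 1).
Deviating from 59 to 0 saves 59 dollars but forfeits the deviator's share of the drop in the security fund: 0.28 × 59 = 16.52.
So the deviation gain is 59 − 16.52 = 42.48, and the fine must be at least 42.48 dollars to wipe it out.

42.48 dollars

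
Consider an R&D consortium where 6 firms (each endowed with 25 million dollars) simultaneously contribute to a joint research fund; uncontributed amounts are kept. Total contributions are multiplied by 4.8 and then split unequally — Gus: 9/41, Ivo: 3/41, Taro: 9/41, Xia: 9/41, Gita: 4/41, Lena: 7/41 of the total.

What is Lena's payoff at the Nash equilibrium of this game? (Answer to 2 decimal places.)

A player with share s gets back 4.8·s per unit contributed, so full contribution is dominant for anyone with s > 1/4.8 = 0.2083 and zero contribution is dominant for anyone below.
Gus, Taro and Xia are above the threshold, contributing 25 each; the remaining 3 contribute 0. Total contributed: 75.
Lena keeps 25 and receives 4.8 × 75 × 7/41 = 61.46 from the joint research fund, for a payoff of 86.46.

86.46 million dollars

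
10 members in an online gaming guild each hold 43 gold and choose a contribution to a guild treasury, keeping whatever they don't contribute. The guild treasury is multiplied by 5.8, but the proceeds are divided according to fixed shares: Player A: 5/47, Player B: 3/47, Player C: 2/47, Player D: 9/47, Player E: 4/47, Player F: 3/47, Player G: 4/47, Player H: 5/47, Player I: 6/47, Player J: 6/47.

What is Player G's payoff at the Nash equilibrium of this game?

64.23 gold

For player j, contributing a unit is worthwhile iff 5.8 × (j's share) ≥ 1, i.e. iff j's share is at least 0.1724.
The only share above 0.1724 is Player D's 9/47, contributing 43; the remaining 9 contribute 0. Total contributed: 43.
Player G keeps 43 and receives 5.8 × 43 × 4/47 = 21.23 from the guild treasury, for a payoff of 64.23.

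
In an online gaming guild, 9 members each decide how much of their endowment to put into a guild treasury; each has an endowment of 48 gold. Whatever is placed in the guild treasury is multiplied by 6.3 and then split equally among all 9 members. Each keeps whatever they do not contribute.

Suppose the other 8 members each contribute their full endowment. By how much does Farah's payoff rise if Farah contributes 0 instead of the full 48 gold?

14.40 gold

Switching from a contribution of 48 to 0 lets Farah keep an extra 48 gold, but lowers the guild treasury by 48, which costs Farah their own share of that drop: 6.3/9 × 48 = 33.60.
Net gain = 48 − 33.60 = 14.40. The private return per contributed unit (0.7000) is below 1, so free-riding is indeed the best response regardless of what the others do.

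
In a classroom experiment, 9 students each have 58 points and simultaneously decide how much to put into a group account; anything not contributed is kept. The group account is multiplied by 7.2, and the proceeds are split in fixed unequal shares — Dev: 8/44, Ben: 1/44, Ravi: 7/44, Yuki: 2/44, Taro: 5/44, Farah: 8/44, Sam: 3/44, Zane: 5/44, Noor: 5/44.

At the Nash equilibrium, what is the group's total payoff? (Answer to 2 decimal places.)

1600.80 points

Each unit j contributes comes back to j as 7.2 × (j's share), so j prefers to contribute only if that share exceeds 1/7.2 = 0.1389; otherwise keeping the unit dominates.
Dev, Ravi and Farah are above the threshold, contributing 58 each; the remaining 6 contribute 0. Total contributed: 174.
The group account pays out 7.2 × 174 = 1252.80 in total (split across the unequal shares, but the aggregate is all that matters for the group sum).
The 6 free-riders keep 58 each, adding 348. Group total = 348 + 1252.80 = 1600.80.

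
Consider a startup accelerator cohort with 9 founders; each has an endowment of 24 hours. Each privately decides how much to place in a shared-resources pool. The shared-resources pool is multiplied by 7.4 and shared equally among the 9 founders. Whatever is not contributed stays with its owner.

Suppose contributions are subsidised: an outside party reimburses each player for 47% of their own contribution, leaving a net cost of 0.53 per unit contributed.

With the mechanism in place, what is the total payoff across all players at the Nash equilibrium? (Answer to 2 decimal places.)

With the mechanism, a contributed unit returns (7.4/9) / 0.53 = 1.5514 per unit of net cost to the contributor — now above 1 — so contributing fully is weakly dominant for every player.
So the Nash equilibrium is full contribution by all 9; the group earns 9 × (24 × 0.47 + 7.4 × 24) = 1699.92.

1699.92 hours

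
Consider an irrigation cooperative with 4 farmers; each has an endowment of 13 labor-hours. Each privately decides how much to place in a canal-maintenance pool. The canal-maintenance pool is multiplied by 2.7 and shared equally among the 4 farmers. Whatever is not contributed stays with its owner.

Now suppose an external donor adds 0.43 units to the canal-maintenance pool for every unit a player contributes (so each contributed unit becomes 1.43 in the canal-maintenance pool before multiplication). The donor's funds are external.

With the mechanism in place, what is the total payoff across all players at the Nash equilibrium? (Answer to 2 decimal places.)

The effective private return is 2.7 × 1.43 / 4 = 0.9653, which is still under 1, so the mechanism doesn't change anyone's dominant strategy: zero contribution.
At the Nash equilibrium no one contributes; group total payoff = 4 × 13 = 52.

52.00 labor-hours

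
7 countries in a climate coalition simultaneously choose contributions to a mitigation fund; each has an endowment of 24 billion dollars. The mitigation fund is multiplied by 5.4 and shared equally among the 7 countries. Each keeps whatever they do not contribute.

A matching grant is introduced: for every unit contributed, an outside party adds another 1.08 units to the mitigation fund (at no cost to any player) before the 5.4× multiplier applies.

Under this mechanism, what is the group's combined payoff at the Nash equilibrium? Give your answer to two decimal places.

1886.98 billion dollars

With the mechanism, a contributed unit returns 5.4 × 2.08 / 7 = 1.6046 per unit of net cost to the contributor — now above 1 — so contributing fully is weakly dominant for every player.
So the Nash equilibrium is full contribution by all 7; the group earns 5.4 × 2.08 × 168 = 1886.98.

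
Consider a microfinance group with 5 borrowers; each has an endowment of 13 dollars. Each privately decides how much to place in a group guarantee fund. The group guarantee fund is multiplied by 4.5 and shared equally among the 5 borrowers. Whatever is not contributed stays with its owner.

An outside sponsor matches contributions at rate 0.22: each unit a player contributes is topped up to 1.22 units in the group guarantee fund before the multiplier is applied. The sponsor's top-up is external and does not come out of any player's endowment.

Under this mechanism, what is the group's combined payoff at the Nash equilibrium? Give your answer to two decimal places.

356.85 dollars

The effective private return per unit is now 4.5 × 1.22 / 5 = 1.0980 > 1, so every player's dominant strategy flips to full contribution.
So the Nash equilibrium is full contribution by all 5; the group earns 4.5 × 1.22 × 65 = 356.85.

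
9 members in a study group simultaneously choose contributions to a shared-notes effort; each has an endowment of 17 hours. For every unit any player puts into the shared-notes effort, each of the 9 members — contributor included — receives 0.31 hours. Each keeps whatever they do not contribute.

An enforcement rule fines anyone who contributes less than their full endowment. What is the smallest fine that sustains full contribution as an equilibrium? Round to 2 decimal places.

Given the others contribute fully, the best deviation is to contribute 0 (any partial contribution still incurs the fine and gives up units whose private return 0.31 is below 1).
Deviating from 17 to 0 saves 17 hours but forfeits the deviator's share of the drop in the shared-notes effort: 0.31 × 17 = 5.27.
So the deviation gain is 17 − 5.27 = 11.73, and the fine must be at least 11.73 hours to wipe it out.

11.73 hours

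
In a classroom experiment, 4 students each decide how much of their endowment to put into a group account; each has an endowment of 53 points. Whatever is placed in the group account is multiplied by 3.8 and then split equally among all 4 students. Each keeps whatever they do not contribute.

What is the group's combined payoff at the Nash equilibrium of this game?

212.00 points

Each contributed unit returns 3.8/4 = 0.9500 to its contributor — below 1 — so contributing 0 is dominant for every player. At the Nash equilibrium everyone keeps their 53, and the group total is 4 × 53 = 212.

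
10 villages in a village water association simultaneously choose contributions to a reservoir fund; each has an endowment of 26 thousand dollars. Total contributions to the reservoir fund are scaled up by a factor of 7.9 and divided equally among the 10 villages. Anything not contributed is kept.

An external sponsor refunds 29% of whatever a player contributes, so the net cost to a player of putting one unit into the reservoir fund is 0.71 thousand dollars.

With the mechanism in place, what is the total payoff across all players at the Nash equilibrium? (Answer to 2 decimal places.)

2129.40 thousand dollars

Under the mechanism each unit contributed yields (7.9/10) / 0.71 = 1.1127 back to its contributor per unit of net cost, which exceeds 1, making full contribution the dominant choice for everyone.
At the Nash equilibrium everyone contributes 26. Group total payoff = 10 × (26 × 0.29 + 7.9 × 26) = 2129.40.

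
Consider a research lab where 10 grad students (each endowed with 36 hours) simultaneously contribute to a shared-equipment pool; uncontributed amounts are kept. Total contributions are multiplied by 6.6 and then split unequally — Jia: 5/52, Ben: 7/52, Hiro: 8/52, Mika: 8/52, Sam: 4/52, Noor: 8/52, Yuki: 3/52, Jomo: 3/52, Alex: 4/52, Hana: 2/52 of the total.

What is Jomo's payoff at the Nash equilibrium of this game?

77.12 hours

Player j's private return per contributed unit is 6.6 × (j's share). Contributing is weakly dominant for j when that share is at least 1/6.6 = 0.1515, and contributing 0 is dominant otherwise.
The shares above 0.1515 belong to Hiro, Mika and Noor, contributing 36 each; the remaining 7 contribute 0. Total contributed: 108.
Jomo keeps 36 and receives 6.6 × 108 × 3/52 = 41.12 from the shared-equipment pool, for a payoff of 77.12.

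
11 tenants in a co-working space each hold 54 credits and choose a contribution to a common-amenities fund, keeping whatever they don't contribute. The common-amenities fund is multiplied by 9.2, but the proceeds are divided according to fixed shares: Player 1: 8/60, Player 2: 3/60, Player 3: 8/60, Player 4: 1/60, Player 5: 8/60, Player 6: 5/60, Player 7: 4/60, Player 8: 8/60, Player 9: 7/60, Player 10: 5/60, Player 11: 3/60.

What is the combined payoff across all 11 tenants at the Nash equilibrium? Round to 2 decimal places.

2808.00 credits

Player j's private return per contributed unit is 9.2 × (j's share). Contributing is weakly dominant for j when that share is at least 1/9.2 = 0.1087, and contributing 0 is dominant otherwise.
Player 1, Player 3, Player 5, Player 8 and Player 9 clear that bar, contributing 54 each; the remaining 6 contribute 0. Total contributed: 270.
The common-amenities fund pays out 9.2 × 270 = 2484.00 in total (split across the unequal shares, but the aggregate is all that matters for the group sum).
The 6 free-riders keep 54 each, adding 324. Group total = 324 + 2484.00 = 2808.00.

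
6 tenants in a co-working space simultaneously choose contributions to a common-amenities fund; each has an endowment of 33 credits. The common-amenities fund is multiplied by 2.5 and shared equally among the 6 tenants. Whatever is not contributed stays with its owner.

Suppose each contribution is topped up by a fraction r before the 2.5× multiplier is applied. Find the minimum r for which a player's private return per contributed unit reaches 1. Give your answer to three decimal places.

With matching at rate r, one contributed unit becomes (1 + r) in the common-amenities fund and returns 2.5 × (1 + r) / 6 to the contributor.
Setting this equal to 1: 1 + r = 6/2.5 = 2.4000.
So the minimum matching rate is r = 2.4000 − 1 = 1.400.

1.400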